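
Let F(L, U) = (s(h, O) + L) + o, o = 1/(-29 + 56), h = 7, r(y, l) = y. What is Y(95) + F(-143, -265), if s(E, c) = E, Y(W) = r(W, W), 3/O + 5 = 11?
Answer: -1106/27 ≈ -40.963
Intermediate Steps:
O = ½ (O = 3/(-5 + 11) = 3/6 = 3*(⅙) = ½ ≈ 0.50000)
Y(W) = W
o = 1/27 ≈ 0.037037
F(L, U) = 190/27 + L (F(L, U) = (7 + L) + 1/27 = 190/27 + L)
Y(95) + F(-143, -265) = 95 + (190/27 - 143) = 95 - 3671/27 = -1106/27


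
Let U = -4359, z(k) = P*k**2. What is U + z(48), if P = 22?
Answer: 46329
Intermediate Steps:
z(k) = 22*k**2
U + z(48) = -4359 + 22*48**2 = -4359 + 22*2304 = -4359 + 50688 = 46329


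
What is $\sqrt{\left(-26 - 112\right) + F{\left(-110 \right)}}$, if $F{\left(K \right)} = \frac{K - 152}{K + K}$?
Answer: $\frac{i \sqrt{1655390}}{110} \approx 11.697 i$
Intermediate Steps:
$F{\left(K \right)} = \frac{-152 + K}{2 K}$
$\sqrt{\left(-26 - 112\right) + F{\left(-110 \right)}} = \sqrt{\left(-26 - 112\right) + \frac{-152 - 110}{2 \left(-110\right)}} = \sqrt{\left(-26 - 112\right) + \frac{1}{2} \left(- \frac{1}{110}\right) \left(-262\right)} = \sqrt{-138 + \frac{131}{110}} = \sqrt{- \frac{15049}{110}} = \frac{i \sqrt{1655390}}{110}$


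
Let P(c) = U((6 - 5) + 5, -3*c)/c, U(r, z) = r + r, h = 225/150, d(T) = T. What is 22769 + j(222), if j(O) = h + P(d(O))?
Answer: 1685021/74 ≈ 22771.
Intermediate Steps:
h = 3/2 (h = 225*(1/150) = 3/2 ≈ 1.5000)
U(r, z) = 2*r
P(c) = 12/c (P(c) = (2*((6 - 5) + 5))/c = (2*(1 + 5))/c = (2*6)/c = 12/c)
j(O) = 3/2 + 12/O
22769 + j(222) = 22769 + (3/2 + 12/222) = 22769 + (3/2 + 12*(1/222)) = 22769 + (3/2 + 2/37) = 22769 + 115/74 = 1685021/74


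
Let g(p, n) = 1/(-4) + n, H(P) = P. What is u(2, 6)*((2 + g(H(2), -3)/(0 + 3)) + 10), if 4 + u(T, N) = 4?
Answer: 0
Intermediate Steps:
u(T, N) = 0 (u(T, N) = -4 + 4 = 0)
g(p, n) = -1/4 + n
u(2, 6)*((2 + g(H(2), -3)/(0 + 3)) + 10) = 0*((2 + (-1/4 - 3)/(0 + 3)) + 10) = 0*((2 - 13/4/3) + 10) = 0*((2 + (1/3)*(-13/4)) + 10) = 0*((2 - 13/12) + 10) = 0*(11/12 + 10) = 0*(131/12) = 0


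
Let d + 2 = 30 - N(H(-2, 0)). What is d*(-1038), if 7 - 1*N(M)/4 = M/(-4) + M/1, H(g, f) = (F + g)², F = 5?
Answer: -28026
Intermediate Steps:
H(g, f) = (5 + g)²
N(M) = 28 - 3*M (N(M) = 28 - 4*(M/(-4) + M/1) = 28 - 4*(M*(-¼) + M*1) = 28 - 4*(-M/4 + M) = 28 - 3*M)
d = 27 (d = -2 + (30 - (28 - 3*(5 - 2)²)) = -2 + (30 - (28 - 3*3²)) = -2 + (30 - (28 - 3*9)) = -2 + (30 - (28 - 27)) = -2 + (30 - 1*1) = -2 + (30 - 1) = -2 + 29 = 27)
d*(-1038) = 27*(-1038) = -28026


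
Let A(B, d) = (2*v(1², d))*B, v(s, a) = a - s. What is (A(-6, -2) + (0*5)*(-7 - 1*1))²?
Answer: 1296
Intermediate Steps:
A(B, d) = B*(-2 + 2*d) (A(B, d) = (2*(d - 1*1²))*B = (2*(d - 1*1))*B = (2*(d - 1))*B = (2*(-1 + d))*B = (-2 + 2*d)*B = B*(-2 + 2*d))
(A(-6, -2) + (0*5)*(-7 - 1*1))² = (2*(-6)*(-1 - 2) + (0*5)*(-7 - 1*1))² = (2*(-6)*(-3) + 0*(-7 - 1))² = (36 + 0*(-8))² = (36 + 0)² = 36² = 1296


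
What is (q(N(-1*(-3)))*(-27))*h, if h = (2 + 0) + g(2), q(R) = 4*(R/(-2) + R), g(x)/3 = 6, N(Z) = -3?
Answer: 3240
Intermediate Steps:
g(x) = 18 (g(x) = 3*6 = 18)
q(R) = 2*R (q(R) = 4*(R*(-½) + R) = 4*(-R/2 + R) = 4*(R/2) = 2*R)
h = 20 (h = (2 + 0) + 18 = 2 + 18 = 20)
(q(N(-1*(-3)))*(-27))*h = ((2*(-3))*(-27))*20 = -6*(-27)*20 = 162*20 = 3240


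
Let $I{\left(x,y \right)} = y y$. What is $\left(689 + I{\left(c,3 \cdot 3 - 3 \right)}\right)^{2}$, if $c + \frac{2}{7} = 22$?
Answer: $525625$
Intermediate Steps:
$c = \frac{152}{7}$ ($c = - \frac{2}{7} + 22 = \frac{152}{7} \approx 21.714$)
$I{\left(x,y \right)} = y^{2}$
$\left(689 + I{\left(c,3 \cdot 3 - 3 \right)}\right)^{2} = \left(689 + \left(3 \cdot 3 - 3\right)^{2}\right)^{2} = \left(689 + \left(9 - 3\right)^{2}\right)^{2} = \left(689 + 6^{2}\right)^{2} = \left(689 + 36\right)^{2} = 725^{2} = 525625$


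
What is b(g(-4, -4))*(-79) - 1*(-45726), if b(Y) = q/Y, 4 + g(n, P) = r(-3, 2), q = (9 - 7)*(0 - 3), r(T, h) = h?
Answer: 45489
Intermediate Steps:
q = -6 (q = 2*(-3) = -6)
g(n, P) = -2 (g(n, P) = -4 + 2 = -2)
b(Y) = -6/Y
b(g(-4, -4))*(-79) - 1*(-45726) = -6/(-2)*(-79) - 1*(-45726) = -6*(-½)*(-79) + 45726 = 3*(-79) + 45726 = -237 + 45726 = 45489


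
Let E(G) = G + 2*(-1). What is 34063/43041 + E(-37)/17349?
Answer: 196426796/248906103 ≈ 0.78916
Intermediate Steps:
E(G) = -2 + G (E(G) = G - 2 = -2 + G)
34063/43041 + E(-37)/17349 = 34063/43041 + (-2 - 37)/17349 = 34063*(1/43041) - 39*1/17349 = 34063/43041 - 13/5783 = 196426796/248906103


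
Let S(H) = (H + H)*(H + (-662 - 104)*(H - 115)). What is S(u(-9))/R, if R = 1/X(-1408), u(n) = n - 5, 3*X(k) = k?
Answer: 3895091200/3 ≈ 1.2984e+9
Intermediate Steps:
X(k) = k/3
u(n) = -5 + n
S(H) = 2*H*(88090 - 765*H) (S(H) = (2*H)*(H - 766*(-115 + H)) = (2*H)*(H + (88090 - 766*H)) = (2*H)*(88090 - 765*H) = 2*H*(88090 - 765*H))
R = -3/1408 (R = 1/((⅓)*(-1408)) = 1/(-1408/3) = -3/1408 ≈ -0.0021307)
S(u(-9))/R = (10*(-5 - 9)*(17618 - 153*(-5 - 9)))/(-3/1408) = (10*(-14)*(17618 - 153*(-14)))*(-1408/3) = (10*(-14)*(17618 + 2142))*(-1408/3) = (10*(-14)*19760)*(-1408/3) = -2766400*(-1408/3) = 3895091200/3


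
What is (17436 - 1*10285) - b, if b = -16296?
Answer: 23447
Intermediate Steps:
(17436 - 1*10285) - b = (17436 - 1*10285) - 1*(-16296) = (17436 - 10285) + 16296 = 7151 + 16296 = 23447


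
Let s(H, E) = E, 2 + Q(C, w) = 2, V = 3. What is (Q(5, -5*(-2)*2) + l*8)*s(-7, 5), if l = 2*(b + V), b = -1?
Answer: 160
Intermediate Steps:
Q(C, w) = 0 (Q(C, w) = -2 + 2 = 0)
l = 4 (l = 2*(-1 + 3) = 2*2 = 4)
(Q(5, -5*(-2)*2) + l*8)*s(-7, 5) = (0 + 4*8)*5 = (0 + 32)*5 = 32*5 = 160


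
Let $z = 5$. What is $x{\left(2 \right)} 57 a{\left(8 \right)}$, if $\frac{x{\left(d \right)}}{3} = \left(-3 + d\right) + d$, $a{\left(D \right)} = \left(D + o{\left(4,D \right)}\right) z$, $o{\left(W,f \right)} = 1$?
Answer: $7695$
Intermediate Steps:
$a{\left(D \right)} = 5 + 5 D$ ($a{\left(D \right)} = \left(D + 1\right) 5 = \left(1 + D\right) 5 = 5 + 5 D$)
$x{\left(d \right)} = -9 + 6 d$ ($x{\left(d \right)} = 3 \left(\left(-3 + d\right) + d\right) = 3 \left(-3 + 2 d\right) = -9 + 6 d$)
$x{\left(2 \right)} 57 a{\left(8 \right)} = \left(-9 + 6 \cdot 2\right) 57 \left(5 + 5 \cdot 8\right) = \left(-9 + 12\right) 57 \left(5 + 40\right) = 3 \cdot 57 \cdot 45 = 171 \cdot 45 = 7695$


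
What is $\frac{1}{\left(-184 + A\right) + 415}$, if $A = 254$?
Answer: $\frac{1}{485} \approx 0.0020619$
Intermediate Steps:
$\frac{1}{\left(-184 + A\right) + 415} = \frac{1}{\left(-184 + 254\right) + 415} = \frac{1}{70 + 415} = \frac{1}{485}$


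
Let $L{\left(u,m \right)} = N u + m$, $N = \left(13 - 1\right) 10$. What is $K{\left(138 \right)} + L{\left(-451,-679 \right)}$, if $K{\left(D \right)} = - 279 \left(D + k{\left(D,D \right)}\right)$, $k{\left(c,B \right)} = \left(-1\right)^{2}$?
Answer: $-93580$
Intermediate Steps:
$N = 120$ ($N = 12 \cdot 10 = 120$)
$k{\left(c,B \right)} = 1$
$L{\left(u,m \right)} = m + 120 u$ ($L{\left(u,m \right)} = 120 u + m = m + 120 u$)
$K{\left(D \right)} = -279 - 279 D$ ($K{\left(D \right)} = - 279 \left(D + 1\right) = - 279 \left(1 + D\right) = -279 - 279 D$)
$K{\left(138 \right)} + L{\left(-451,-679 \right)} = \left(-279 - 38502\right) + \left(-679 + 120 \left(-451\right)\right) = \left(-279 - 38502\right) - 54799 = -38781 - 54799 = -93580$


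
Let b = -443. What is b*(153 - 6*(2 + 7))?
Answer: -43857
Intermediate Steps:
b*(153 - 6*(2 + 7)) = -443*(153 - 6*(2 + 7)) = -443*(153 - 6*9) = -443*(153 - 54) = -443*99 = -43857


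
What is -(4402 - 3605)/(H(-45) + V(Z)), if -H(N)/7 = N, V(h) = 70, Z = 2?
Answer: -797/385 ≈ -2.0701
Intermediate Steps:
H(N) = -7*N
-(4402 - 3605)/(H(-45) + V(Z)) = -(4402 - 3605)/(-7*(-45) + 70) = -797/(315 + 70) = -797/385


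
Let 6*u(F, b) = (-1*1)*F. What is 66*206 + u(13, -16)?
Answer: 81563/6 ≈ 13594.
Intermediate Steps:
u(F, b) = -F/6 (u(F, b) = ((-1*1)*F)/6 = (-F)/6 = -F/6)
66*206 + u(13, -16) = 66*206 - ⅙*13 = 13596 - 13/6 = 81563/6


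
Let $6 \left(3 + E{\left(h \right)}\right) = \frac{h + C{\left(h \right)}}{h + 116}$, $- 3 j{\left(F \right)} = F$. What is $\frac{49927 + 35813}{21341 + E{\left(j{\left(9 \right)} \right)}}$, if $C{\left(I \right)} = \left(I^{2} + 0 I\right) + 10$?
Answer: $\frac{2906586}{723359} \approx 4.0182$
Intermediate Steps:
$C{\left(I \right)} = 10 + I^{2}$ ($C{\left(I \right)} = \left(I^{2} + 0\right) + 10 = I^{2} + 10 = 10 + I^{2}$)
$j{\left(F \right)} = - \frac{F}{3}$
$E{\left(h \right)} = -3 + \frac{10 + h + h^{2}}{6 \left(116 + h\right)}$ ($E{\left(h \right)} = -3 + \frac{\left(h + \left(10 + h^{2}\right)\right) \frac{1}{h + 116}}{6} = -3 + \frac{\left(10 + h + h^{2}\right) \frac{1}{116 + h}}{6} = -3 + \frac{\frac{1}{116 + h} \left(10 + h + h^{2}\right)}{6} = -3 + \frac{10 + h + h^{2}}{6 \left(116 + h\right)}$)
$\frac{49927 + 35813}{21341 + E{\left(j{\left(9 \right)} \right)}} = \frac{49927 + 35813}{21341 + \frac{-2078 + \left(\left(- \frac{1}{3}\right) 9\right)^{2} - 17 \left(\left(- \frac{1}{3}\right) 9\right)}{6 \left(116 - 3\right)}} = \frac{85740}{21341 + \frac{-2078 + \left(-3\right)^{2} - -51}{6 \left(116 - 3\right)}} = \frac{85740}{21341 + \frac{-2078 + 9 + 51}{6 \cdot 113}} = \frac{85740}{21341 + \frac{1}{6} \cdot \frac{1}{113} \left(-2018\right)} = \frac{85740}{21341 - \frac{1009}{339}} = \frac{85740}{\frac{7233590}{339}} = 85740 \cdot \frac{339}{7233590} = \frac{2906586}{723359}$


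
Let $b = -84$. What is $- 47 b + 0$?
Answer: $3948$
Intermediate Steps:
$- 47 b + 0 = \left(-47\right) \left(-84\right) + 0 = 3948 + 0 = 3948$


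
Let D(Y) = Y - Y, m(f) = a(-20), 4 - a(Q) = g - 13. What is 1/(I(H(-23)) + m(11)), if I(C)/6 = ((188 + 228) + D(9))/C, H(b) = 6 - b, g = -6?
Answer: 29/3163 ≈ 0.0091685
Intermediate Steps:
a(Q) = 23 (a(Q) = 4 - (-6 - 13) = 4 - 1*(-19) = 4 + 19 = 23)
m(f) = 23
D(Y) = 0
I(C) = 2496/C (I(C) = 6*(((188 + 228) + 0)/C) = 6*((416 + 0)/C) = 6*(416/C) = 2496/C)
1/(I(H(-23)) + m(11)) = 1/(2496/(6 - 1*(-23)) + 23) = 1/(2496/(6 + 23) + 23) = 1/(2496/29 + 23) = 1/(3163/29) = 29/3163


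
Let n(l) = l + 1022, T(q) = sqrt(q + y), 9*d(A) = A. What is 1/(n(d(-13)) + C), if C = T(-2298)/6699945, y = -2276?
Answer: 412307880682784625/420783098230153016791 - 60299505*I*sqrt(4574)/420783098230153016791 ≈ 0.00097986 - 9.6918e-12*I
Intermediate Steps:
d(A) = A/9
T(q) = sqrt(-2276 + q) (T(q) = sqrt(q - 2276) = sqrt(-2276 + q))
n(l) = 1022 + l
C = I*sqrt(4574)/6699945 (C = sqrt(-2276 - 2298)/6699945 = sqrt(-4574)*(1/6699945) = (I*sqrt(4574))*(1/6699945) = I*sqrt(4574)/6699945 ≈ 1.0094e-5*I)
1/(n(d(-13)) + C) = 1/((1022 + (1/9)*(-13)) + I*sqrt(4574)/6699945) = 1/((1022 - 13/9) + I*sqrt(4574)/6699945) = 1/(9185/9 + I*sqrt(4574)/6699945)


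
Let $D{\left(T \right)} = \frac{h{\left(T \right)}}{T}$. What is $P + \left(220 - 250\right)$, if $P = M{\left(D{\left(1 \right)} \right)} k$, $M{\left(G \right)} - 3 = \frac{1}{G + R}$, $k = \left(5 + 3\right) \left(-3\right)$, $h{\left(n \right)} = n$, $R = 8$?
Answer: $- \frac{314}{3} \approx -104.67$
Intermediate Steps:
$k = -24$ ($k = 8 \left(-3\right) = -24$)
$D{\left(T \right)} = 1$ ($D{\left(T \right)} = \frac{T}{T} = 1$)
$M{\left(G \right)} = 3 + \frac{1}{8 + G}$ ($M{\left(G \right)} = 3 + \frac{1}{G + 8} = 3 + \frac{1}{8 + G}$)
$P = - \frac{224}{3}$ ($P = \frac{25 + 3 \cdot 1}{8 + 1} \left(-24\right) = \frac{25 + 3}{9} \left(-24\right) = \frac{1}{9} \cdot 28 \left(-24\right) = \frac{28}{9} \left(-24\right) = - \frac{224}{3} \approx -74.667$)
$P + \left(220 - 250\right) = - \frac{224}{3} + \left(220 - 250\right) = - \frac{224}{3} - 30 = - \frac{314}{3}$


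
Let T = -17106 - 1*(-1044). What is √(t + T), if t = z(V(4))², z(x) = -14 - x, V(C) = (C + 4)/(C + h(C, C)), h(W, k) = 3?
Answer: I*√775802/7 ≈ 125.83*I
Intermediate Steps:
V(C) = (4 + C)/(3 + C) (V(C) = (C + 4)/(C + 3) = (4 + C)/(3 + C))
T = -16062 (T = -17106 + 1044 = -16062)
t = 11236/49 (t = (-14 - (4 + 4)/(3 + 4))² = (-14 - 8/7)² = (-106/7)² = 11236/49 ≈ 229.31)
√(t + T) = √(11236/49 - 16062) = √(-775802/49) = I*√775802/7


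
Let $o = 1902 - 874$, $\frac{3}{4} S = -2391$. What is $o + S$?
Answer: $-2160$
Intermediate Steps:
$S = -3188$ ($S = \frac{4}{3} \left(-2391\right) = -3188$)
$o = 1028$ ($o = 1902 - 874 = 1028$)
$o + S = 1028 - 3188 = -2160$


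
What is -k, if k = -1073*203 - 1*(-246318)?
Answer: -28499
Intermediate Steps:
k = 28499 (k = -217819 + 246318 = 28499)
-k = -1*28499 = -28499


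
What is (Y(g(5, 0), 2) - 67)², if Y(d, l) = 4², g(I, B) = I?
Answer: 2601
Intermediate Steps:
Y(d, l) = 16
(Y(g(5, 0), 2) - 67)² = (16 - 67)² = (-51)² = 2601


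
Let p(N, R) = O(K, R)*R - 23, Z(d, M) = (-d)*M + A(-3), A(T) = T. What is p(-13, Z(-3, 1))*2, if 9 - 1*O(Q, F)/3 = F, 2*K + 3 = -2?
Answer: -46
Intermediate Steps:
K = -5/2 (K = -3/2 + (1/2)*(-2) = -3/2 - 1 = -5/2 ≈ -2.5000)
O(Q, F) = 27 - 3*F
Z(d, M) = -3 - M*d (Z(d, M) = (-d)*M - 3 = -M*d - 3 = -3 - M*d)
p(N, R) = -23 + R*(27 - 3*R) (p(N, R) = (27 - 3*R)*R - 23 = R*(27 - 3*R) - 23 = -23 + R*(27 - 3*R))
p(-13, Z(-3, 1))*2 = (-23 - 3*(-3 - 1*1*(-3))*(-9 + (-3 - 1*1*(-3))))*2 = (-23 - 3*(-3 + 3)*(-9 + (-3 + 3)))*2 = (-23 - 3*0*(-9 + 0))*2 = (-23 - 3*0*(-9))*2 = (-23 + 0)*2 = -23*2 = -46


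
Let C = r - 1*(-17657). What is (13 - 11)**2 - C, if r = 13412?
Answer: -31065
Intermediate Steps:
C = 31069 (C = 13412 - 1*(-17657) = 13412 + 17657 = 31069)
(13 - 11)**2 - C = (13 - 11)**2 - 1*31069 = 2**2 - 31069 = 4 - 31069 = -31065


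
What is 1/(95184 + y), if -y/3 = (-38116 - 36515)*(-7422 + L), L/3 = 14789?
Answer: 1/8271822069 ≈ 1.2089e-10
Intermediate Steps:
L = 44367 (L = 3*14789 = 44367)
y = 8271726885 (y = -3*(-38116 - 36515)*(-7422 + 44367) = -(-223893)*36945 = -3*(-2757242295) = 8271726885)
1/(95184 + y) = 1/(95184 + 8271726885) = 1/8271822069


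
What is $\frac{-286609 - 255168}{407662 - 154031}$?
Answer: $- \frac{541777}{253631} \approx -2.1361$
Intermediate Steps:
$\frac{-286609 - 255168}{407662 - 154031} = - \frac{541777}{253631}$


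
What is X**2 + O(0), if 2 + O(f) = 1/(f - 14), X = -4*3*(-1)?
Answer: 1987/14 ≈ 141.93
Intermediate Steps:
X = 12 (X = -12*(-1) = 12)
O(f) = -2 + 1/(-14 + f) (O(f) = -2 + 1/(f - 14) = -2 + 1/(-14 + f))
X**2 + O(0) = 12**2 + (29 - 2*0)/(-14 + 0) = 144 + (29 + 0)/(-14) = 144 - 1/14*29 = 144 - 29/14 = 1987/14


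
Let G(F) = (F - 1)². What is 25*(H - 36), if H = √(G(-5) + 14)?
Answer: -900 + 125*√2 ≈ -723.22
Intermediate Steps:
G(F) = (-1 + F)²
H = 5*√2 (H = √((-1 - 5)² + 14) = √((-6)² + 14) = √(36 + 14) = √50 = 5*√2 ≈ 7.0711)
25*(H - 36) = 25*(5*√2 - 36) = 25*(-36 + 5*√2) = -900 + 125*√2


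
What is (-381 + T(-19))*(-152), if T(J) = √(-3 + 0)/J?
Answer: 57912 + 8*I*√3 ≈ 57912.0 + 13.856*I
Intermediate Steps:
T(J) = I*√3/J (T(J) = √(-3)/J = (I*√3)/J = I*√3/J)
(-381 + T(-19))*(-152) = (-381 + I*√3/(-19))*(-152) = (-381 + I*√3*(-1/19))*(-152) = (-381 - I*√3/19)*(-152) = 57912 + 8*I*√3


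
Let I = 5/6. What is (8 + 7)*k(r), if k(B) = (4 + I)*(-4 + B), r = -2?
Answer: -435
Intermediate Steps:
I = ⅚ (I = 5*(⅙) = ⅚ ≈ 0.83333)
k(B) = -58/3 + 29*B/6 (k(B) = (4 + ⅚)*(-4 + B) = 29*(-4 + B)/6 = -58/3 + 29*B/6)
(8 + 7)*k(r) = (8 + 7)*(-58/3 + (29/6)*(-2)) = 15*(-58/3 - 29/3) = 15*(-29) = -435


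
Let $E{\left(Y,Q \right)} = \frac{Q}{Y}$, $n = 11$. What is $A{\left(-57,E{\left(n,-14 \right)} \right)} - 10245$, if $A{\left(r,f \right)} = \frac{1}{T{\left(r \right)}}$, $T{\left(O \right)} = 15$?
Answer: $- \frac{153674}{15} \approx -10245.0$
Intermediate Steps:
$A{\left(r,f \right)} = \frac{1}{15}$
$A{\left(-57,E{\left(n,-14 \right)} \right)} - 10245 = \frac{1}{15} - 10245 = - \frac{153674}{15}$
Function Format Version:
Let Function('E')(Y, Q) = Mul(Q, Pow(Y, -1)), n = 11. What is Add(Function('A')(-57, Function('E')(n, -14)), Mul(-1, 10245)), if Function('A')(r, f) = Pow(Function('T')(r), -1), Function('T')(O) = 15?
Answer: Rational(-153674, 15) ≈ -10245.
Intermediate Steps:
Function('A')(r, f) = Rational(1, 15) (Function('A')(r, f) = Pow(15, -1) = Rational(1, 15))
Add(Function('A')(-57, Function('E')(n, -14)), Mul(-1, 10245)) = Add(Rational(1, 15), Mul(-1, 10245)) = Add(Rational(1, 15), -10245) = Rational(-153674, 15)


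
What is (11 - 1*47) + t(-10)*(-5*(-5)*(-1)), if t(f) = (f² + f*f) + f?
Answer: -4786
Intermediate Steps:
t(f) = f + 2*f² (t(f) = (f² + f²) + f = 2*f² + f = f + 2*f²)
(11 - 1*47) + t(-10)*(-5*(-5)*(-1)) = (11 - 1*47) + (-10*(1 + 2*(-10)))*(-5*(-5)*(-1)) = (11 - 47) + (-10*(1 - 20))*(25*(-1)) = -36 - 10*(-19)*(-25) = -36 + 190*(-25) = -36 - 4750 = -4786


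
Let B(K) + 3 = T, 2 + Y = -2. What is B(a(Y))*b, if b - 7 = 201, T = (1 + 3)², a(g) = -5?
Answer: 2704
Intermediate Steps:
Y = -4 (Y = -2 - 2 = -4)
T = 16 (T = 4² = 16)
B(K) = 13 (B(K) = -3 + 16 = 13)
b = 208 (b = 7 + 201 = 208)
B(a(Y))*b = 13*208 = 2704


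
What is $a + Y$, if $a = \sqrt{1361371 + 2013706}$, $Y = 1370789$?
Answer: $1370789 + \sqrt{3375077} \approx 1.3726 \cdot 10^{6}$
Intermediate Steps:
$a = \sqrt{3375077} \approx 1837.1$
$a + Y = \sqrt{3375077} + 1370789 = 1370789 + \sqrt{3375077}$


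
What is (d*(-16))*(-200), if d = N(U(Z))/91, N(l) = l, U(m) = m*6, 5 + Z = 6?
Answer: 19200/91 ≈ 210.99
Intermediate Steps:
Z = 1 (Z = -5 + 6 = 1)
U(m) = 6*m
d = 6/91 (d = (6*1)/91 = 6*(1/91) = 6/91 ≈ 0.065934)
(d*(-16))*(-200) = ((6/91)*(-16))*(-200) = -96/91*(-200) = 19200/91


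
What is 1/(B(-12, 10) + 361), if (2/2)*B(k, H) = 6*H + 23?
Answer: 1/444 ≈ 0.0022523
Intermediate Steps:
B(k, H) = 23 + 6*H (B(k, H) = 6*H + 23 = 23 + 6*H)
1/(B(-12, 10) + 361) = 1/((23 + 6*10) + 361) = 1/((23 + 60) + 361) = 1/(83 + 361) = 1/444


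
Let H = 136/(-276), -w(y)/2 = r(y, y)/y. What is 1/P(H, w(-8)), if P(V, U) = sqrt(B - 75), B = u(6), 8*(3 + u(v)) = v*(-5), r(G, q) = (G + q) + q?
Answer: -2*I*sqrt(327)/327 ≈ -0.1106*I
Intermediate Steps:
r(G, q) = G + 2*q
u(v) = -3 - 5*v/8 (u(v) = -3 + (v*(-5))/8 = -3 + (-5*v)/8 = -3 - 5*v/8)
B = -27/4 (B = -3 - 5/8*6 = -3 - 15/4 = -27/4 ≈ -6.7500)
w(y) = -6 (w(y) = -2*(y + 2*y)/y = -2*3*y/y = -2*3 = -6)
H = -34/69 (H = 136*(-1/276) = -34/69 ≈ -0.49275)
P(V, U) = I*sqrt(327)/2 (P(V, U) = sqrt(-27/4 - 75) = sqrt(-327/4) = I*sqrt(327)/2)
1/P(H, w(-8)) = 1/(I*sqrt(327)/2) = -2*I*sqrt(327)/327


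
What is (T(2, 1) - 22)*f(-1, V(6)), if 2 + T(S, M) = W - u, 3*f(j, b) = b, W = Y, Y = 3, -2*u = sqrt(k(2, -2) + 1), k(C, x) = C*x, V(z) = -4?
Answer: 28 - 2*I*sqrt(3)/3 ≈ 28.0 - 1.1547*I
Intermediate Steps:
u = -I*sqrt(3)/2 (u = -sqrt(2*(-2) + 1)/2 = -sqrt(-4 + 1)/2 = -I*sqrt(3)/2 ≈ -0.86602*I)
W = 3
f(j, b) = b/3
T(S, M) = 1 + I*sqrt(3)/2 (T(S, M) = -2 + (3 - (-1)*I*sqrt(3)/2) = -2 + (3 + I*sqrt(3)/2) = 1 + I*sqrt(3)/2)
(T(2, 1) - 22)*f(-1, V(6)) = ((1 + I*sqrt(3)/2) - 22)*((1/3)*(-4)) = (-21 + I*sqrt(3)/2)*(-4/3) = 28 - 2*I*sqrt(3)/3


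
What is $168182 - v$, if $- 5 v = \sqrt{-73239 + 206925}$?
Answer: $168182 + \frac{3 \sqrt{14854}}{5} \approx 1.6826 \cdot 10^{5}$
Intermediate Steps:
$v = - \frac{3 \sqrt{14854}}{5}$ ($v = - \frac{\sqrt{-73239 + 206925}}{5} = - \frac{\sqrt{133686}}{5} = - \frac{3 \sqrt{14854}}{5} \approx -73.126$)
$168182 - v = 168182 - - \frac{3 \sqrt{14854}}{5} = 168182 + \frac{3 \sqrt{14854}}{5}$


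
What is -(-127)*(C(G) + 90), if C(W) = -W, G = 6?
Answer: 10668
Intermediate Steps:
-(-127)*(C(G) + 90) = -(-127)*(-1*6 + 90) = -(-127)*(-6 + 90) = -(-127)*84 = -1*(-10668) = 10668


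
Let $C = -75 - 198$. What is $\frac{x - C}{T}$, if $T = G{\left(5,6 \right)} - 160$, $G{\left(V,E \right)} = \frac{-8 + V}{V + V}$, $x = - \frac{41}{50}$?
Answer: $- \frac{13609}{8015} \approx -1.6979$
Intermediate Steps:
$C = -273$ ($C = -75 - 198 = -273$)
$x = - \frac{41}{50}$ ($x = \left(-41\right) \frac{1}{50} = - \frac{41}{50} \approx -0.82$)
$G{\left(V,E \right)} = \frac{-8 + V}{2 V}$
$T = - \frac{1603}{10}$ ($T = \frac{-8 + 5}{2 \cdot 5} - 160 = \frac{1}{2} \cdot \frac{1}{5} \left(-3\right) - 160 = - \frac{3}{10} - 160 = - \frac{1603}{10} \approx -160.3$)
$\frac{x - C}{T} = \frac{- \frac{41}{50} - -273}{- \frac{1603}{10}} = \left(- \frac{41}{50} + 273\right) \left(- \frac{10}{1603}\right) = \frac{13609}{50} \left(- \frac{10}{1603}\right) = - \frac{13609}{8015}$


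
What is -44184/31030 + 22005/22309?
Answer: -151442853/346124135 ≈ -0.43754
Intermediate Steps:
-44184/31030 + 22005/22309 = -44184*1/31030 + 22005*(1/22309) = -22092/15515 + 22005/22309 = -151442853/346124135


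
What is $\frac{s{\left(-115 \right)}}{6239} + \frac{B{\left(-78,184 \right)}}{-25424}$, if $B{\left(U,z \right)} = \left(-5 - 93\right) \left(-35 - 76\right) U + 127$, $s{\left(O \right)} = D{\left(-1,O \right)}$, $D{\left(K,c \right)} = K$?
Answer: $\frac{5292873899}{158620336} \approx 33.368$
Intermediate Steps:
$s{\left(O \right)} = -1$
$B{\left(U,z \right)} = 127 + 10878 U$ ($B{\left(U,z \right)} = \left(-98\right) \left(-111\right) U + 127 = 10878 U + 127 = 127 + 10878 U$)
$\frac{s{\left(-115 \right)}}{6239} + \frac{B{\left(-78,184 \right)}}{-25424} = - \frac{1}{6239} + \frac{127 + 10878 \left(-78\right)}{-25424} = \left(-1\right) \frac{1}{6239} + \left(127 - 848484\right) \left(- \frac{1}{25424}\right) = - \frac{1}{6239} - - \frac{848357}{25424} = - \frac{1}{6239} + \frac{848357}{25424} = \frac{5292873899}{158620336}$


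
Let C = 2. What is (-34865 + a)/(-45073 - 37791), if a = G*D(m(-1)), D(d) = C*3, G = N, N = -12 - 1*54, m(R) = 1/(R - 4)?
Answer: 35261/82864 ≈ 0.42553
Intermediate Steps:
m(R) = 1/(-4 + R)
N = -66 (N = -12 - 54 = -66)
G = -66
D(d) = 6 (D(d) = 2*3 = 6)
a = -396 (a = -66*6 = -396)
(-34865 + a)/(-45073 - 37791) = (-34865 - 396)/(-45073 - 37791) = -35261/(-82864) = -35261*(-1/82864) = 35261/82864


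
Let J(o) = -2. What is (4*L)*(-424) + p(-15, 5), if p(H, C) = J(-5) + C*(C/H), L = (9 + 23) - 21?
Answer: -55979/3 ≈ -18660.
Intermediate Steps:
L = 11 (L = 32 - 21 = 11)
p(H, C) = -2 + C²/H (p(H, C) = -2 + C*(C/H) = -2 + C²/H)
(4*L)*(-424) + p(-15, 5) = (4*11)*(-424) + (-2 + 5²/(-15)) = 44*(-424) + (-2 + 25*(-1/15)) = -18656 + (-2 - 5/3) = -18656 - 11/3 = -55979/3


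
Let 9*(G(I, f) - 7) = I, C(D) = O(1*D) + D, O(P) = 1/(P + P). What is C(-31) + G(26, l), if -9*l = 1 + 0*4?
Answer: -11789/558 ≈ -21.127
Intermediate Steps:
l = -⅑ (l = -(1 + 0*4)/9 = -(1 + 0)/9 = -⅑*1 = -⅑ ≈ -0.11111)
O(P) = 1/(2*P)
C(D) = D + 1/(2*D) (C(D) = 1/(2*((1*D))) + D = 1/(2*D) + D = D + 1/(2*D))
G(I, f) = 7 + I/9
C(-31) + G(26, l) = (-31 + (½)/(-31)) + (7 + (⅑)*26) = (-31 + (½)*(-1/31)) + (7 + 26/9) = (-31 - 1/62) + 89/9 = -1923/62 + 89/9 = -11789/558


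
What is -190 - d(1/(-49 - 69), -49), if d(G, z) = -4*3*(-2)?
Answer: -214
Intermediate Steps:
d(G, z) = 24 (d(G, z) = -12*(-2) = 24)
-190 - d(1/(-49 - 69), -49) = -190 - 1*24 = -190 - 24 = -214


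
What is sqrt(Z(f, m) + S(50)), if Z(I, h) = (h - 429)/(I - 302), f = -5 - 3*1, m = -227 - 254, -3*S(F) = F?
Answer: I*sqrt(118761)/93 ≈ 3.7056*I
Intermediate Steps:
S(F) = -F/3
m = -481
f = -8 (f = -5 - 3 = -8)
Z(I, h) = (-429 + h)/(-302 + I)
sqrt(Z(f, m) + S(50)) = sqrt((-429 - 481)/(-302 - 8) - 1/3*50) = sqrt(-910/(-310) - 50/3) = sqrt(-1/310*(-910) - 50/3) = sqrt(91/31 - 50/3) = sqrt(-1277/93) = I*sqrt(118761)/93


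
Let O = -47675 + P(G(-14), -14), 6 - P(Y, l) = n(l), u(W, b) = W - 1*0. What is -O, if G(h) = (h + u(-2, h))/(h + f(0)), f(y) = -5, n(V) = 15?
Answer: 47684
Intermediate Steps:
u(W, b) = W (u(W, b) = W + 0 = W)
G(h) = (-2 + h)/(-5 + h) (G(h) = (h - 2)/(h - 5) = (-2 + h)/(-5 + h))
P(Y, l) = -9 (P(Y, l) = 6 - 1*15 = 6 - 15 = -9)
O = -47684 (O = -47675 - 9 = -47684)
-O = -1*(-47684) = 47684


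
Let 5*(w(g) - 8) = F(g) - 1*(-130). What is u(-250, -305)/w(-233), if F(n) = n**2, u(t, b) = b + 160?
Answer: -725/54459 ≈ -0.013313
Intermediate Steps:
u(t, b) = 160 + b
w(g) = 34 + g**2/5 (w(g) = 8 + (g**2 - 1*(-130))/5 = 8 + (g**2 + 130)/5 = 8 + (130 + g**2)/5 = 8 + (26 + g**2/5) = 34 + g**2/5)
u(-250, -305)/w(-233) = (160 - 305)/(34 + (1/5)*(-233)**2) = -145/(34 + (1/5)*54289) = -145/(34 + 54289/5) = -145/54459/5 = -145*5/54459 = -725/54459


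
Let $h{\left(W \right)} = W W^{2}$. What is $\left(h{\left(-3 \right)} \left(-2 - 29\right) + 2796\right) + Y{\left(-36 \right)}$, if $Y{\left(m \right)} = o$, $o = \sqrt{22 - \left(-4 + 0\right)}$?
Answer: $3633 + \sqrt{26} \approx 3638.1$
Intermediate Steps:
$h{\left(W \right)} = W^{3}$
$o = \sqrt{26}$ ($o = \sqrt{22 - -4} = \sqrt{22 + 4} = \sqrt{26} \approx 5.099$)
$Y{\left(m \right)} = \sqrt{26}$
$\left(h{\left(-3 \right)} \left(-2 - 29\right) + 2796\right) + Y{\left(-36 \right)} = \left(\left(-3\right)^{3} \left(-2 - 29\right) + 2796\right) + \sqrt{26} = \left(\left(-27\right) \left(-31\right) + 2796\right) + \sqrt{26} = \left(837 + 2796\right) + \sqrt{26} = 3633 + \sqrt{26}$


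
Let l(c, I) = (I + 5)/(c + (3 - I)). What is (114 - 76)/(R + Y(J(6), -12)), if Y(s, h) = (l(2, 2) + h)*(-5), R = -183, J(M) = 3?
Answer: -57/202 ≈ -0.28218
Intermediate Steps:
l(c, I) = (5 + I)/(3 + c - I)
Y(s, h) = -35/3 - 5*h (Y(s, h) = ((5 + 2)/(3 + 2 - 1*2) + h)*(-5) = (7/(3 + 2 - 2) + h)*(-5) = (7/3 + h)*(-5) = -35/3 - 5*h)
(114 - 76)/(R + Y(J(6), -12)) = (114 - 76)/(-183 + (-35/3 - 5*(-12))) = 38/(-183 + (-35/3 + 60)) = 38/(-183 + 145/3) = 38/(-404/3) = 38*(-3/404) = -57/202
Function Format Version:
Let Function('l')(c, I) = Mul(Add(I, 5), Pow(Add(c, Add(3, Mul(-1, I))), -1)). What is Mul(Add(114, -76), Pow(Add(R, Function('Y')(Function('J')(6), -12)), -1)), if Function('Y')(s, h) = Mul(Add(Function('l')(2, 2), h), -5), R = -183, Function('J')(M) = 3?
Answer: Rational(-57, 202) ≈ -0.28218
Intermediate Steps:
Function('l')(c, I) = Mul(Pow(Add(3, c, Mul(-1, I)), -1), Add(5, I)) (Function('l')(c, I) = Mul(Add(5, I), Pow(Add(3, c, Mul(-1, I)), -1)) = Mul(Pow(Add(3, c, Mul(-1, I)), -1), Add(5, I)))
Function('Y')(s, h) = Add(Rational(-35, 3), Mul(-5, h)) (Function('Y')(s, h) = Mul(Add(Mul(Pow(Add(3, 2, Mul(-1, 2)), -1), Add(5, 2)), h), -5) = Mul(Add(Mul(Pow(Add(3, 2, -2), -1), 7), h), -5) = Mul(Add(Mul(Pow(3, -1), 7), h), -5) = Mul(Add(Mul(Rational(1, 3), 7), h), -5) = Mul(Add(Rational(7, 3), h), -5) = Add(Rational(-35, 3), Mul(-5, h)))
Mul(Add(114, -76), Pow(Add(R, Function('Y')(Function('J')(6), -12)), -1)) = Mul(Add(114, -76), Pow(Add(-183, Add(Rational(-35, 3), Mul(-5, -12))), -1)) = Mul(38, Pow(Add(-183, Add(Rational(-35, 3), 60)), -1)) = Mul(38, Pow(Add(-183, Rational(145, 3)), -1)) = Mul(38, Pow(Rational(-404, 3), -1)) = Mul(38, Rational(-3, 404)) = Rational(-57, 202)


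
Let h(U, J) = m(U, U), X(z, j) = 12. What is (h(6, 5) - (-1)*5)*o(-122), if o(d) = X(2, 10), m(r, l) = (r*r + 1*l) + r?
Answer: 636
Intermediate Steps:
m(r, l) = l + r + r**2 (m(r, l) = (r**2 + l) + r = (l + r**2) + r = l + r + r**2)
h(U, J) = U**2 + 2*U (h(U, J) = U + U + U**2 = U**2 + 2*U)
o(d) = 12
(h(6, 5) - (-1)*5)*o(-122) = (6*(2 + 6) - (-1)*5)*12 = (6*8 - 1*(-5))*12 = (48 + 5)*12 = 53*12 = 636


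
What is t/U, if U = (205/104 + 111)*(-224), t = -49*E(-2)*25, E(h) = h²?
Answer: 2275/11749 ≈ 0.19363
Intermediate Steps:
t = -4900 (t = -49*(-2)²*25 = -49*4*25 = -196*25 = -4900)
U = -328972/13 (U = (205*(1/104) + 111)*(-224) = (205/104 + 111)*(-224) = (11749/104)*(-224) = -328972/13 ≈ -25306.)
t/U = -4900/(-328972/13) = -4900*(-13/328972) = 2275/11749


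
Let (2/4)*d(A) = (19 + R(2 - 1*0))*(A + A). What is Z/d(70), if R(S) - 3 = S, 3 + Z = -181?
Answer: -23/840 ≈ -0.027381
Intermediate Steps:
Z = -184 (Z = -3 - 181 = -184)
R(S) = 3 + S
d(A) = 96*A (d(A) = 2*((19 + (3 + (2 - 1*0)))*(A + A)) = 2*((19 + (3 + (2 + 0)))*(2*A)) = 2*((19 + (3 + 2))*(2*A)) = 2*((19 + 5)*(2*A)) = 2*(24*(2*A)) = 2*(48*A) = 96*A)
Z/d(70) = -184/(96*70) = -184/6720 = -184*1/6720 = -23/840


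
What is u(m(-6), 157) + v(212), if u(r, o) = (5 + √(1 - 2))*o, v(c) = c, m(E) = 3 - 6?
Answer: 997 + 157*I ≈ 997.0 + 157.0*I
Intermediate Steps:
m(E) = -3
u(r, o) = o*(5 + I) (u(r, o) = (5 + √(-1))*o = (5 + I)*o = o*(5 + I))
u(m(-6), 157) + v(212) = 157*(5 + I) + 212 = (785 + 157*I) + 212 = 997 + 157*I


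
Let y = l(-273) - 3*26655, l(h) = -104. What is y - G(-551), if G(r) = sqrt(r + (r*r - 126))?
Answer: -80069 - 2*sqrt(75731) ≈ -80619.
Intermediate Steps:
G(r) = sqrt(-126 + r + r**2) (G(r) = sqrt(r + (r**2 - 126)) = sqrt(r + (-126 + r**2)) = sqrt(-126 + r + r**2))
y = -80069 (y = -104 - 3*26655 = -104 - 79965 = -80069)
y - G(-551) = -80069 - sqrt(-126 - 551 + (-551)**2) = -80069 - sqrt(-126 - 551 + 303601) = -80069 - sqrt(302924) = -80069 - 2*sqrt(75731)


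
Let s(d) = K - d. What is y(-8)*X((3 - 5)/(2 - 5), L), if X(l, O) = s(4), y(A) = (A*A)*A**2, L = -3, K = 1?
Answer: -12288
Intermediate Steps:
y(A) = A**4 (y(A) = A**2*A**2 = A**4)
s(d) = 1 - d
X(l, O) = -3 (X(l, O) = 1 - 1*4 = 1 - 4 = -3)
y(-8)*X((3 - 5)/(2 - 5), L) = (-8)**4*(-3) = 4096*(-3) = -12288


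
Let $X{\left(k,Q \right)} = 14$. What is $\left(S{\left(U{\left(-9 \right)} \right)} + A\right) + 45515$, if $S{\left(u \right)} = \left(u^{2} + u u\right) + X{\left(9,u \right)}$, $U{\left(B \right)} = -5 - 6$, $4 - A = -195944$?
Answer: $241719$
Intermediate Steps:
$A = 195948$ ($A = 4 - -195944 = 4 + 195944 = 195948$)
$U{\left(B \right)} = -11$ ($U{\left(B \right)} = -5 - 6 = -11$)
$S{\left(u \right)} = 14 + 2 u^{2}$ ($S{\left(u \right)} = \left(u^{2} + u u\right) + 14 = \left(u^{2} + u^{2}\right) + 14 = 2 u^{2} + 14 = 14 + 2 u^{2}$)
$\left(S{\left(U{\left(-9 \right)} \right)} + A\right) + 45515 = \left(\left(14 + 2 \left(-11\right)^{2}\right) + 195948\right) + 45515 = \left(\left(14 + 2 \cdot 121\right) + 195948\right) + 45515 = \left(\left(14 + 242\right) + 195948\right) + 45515 = \left(256 + 195948\right) + 45515 = 196204 + 45515 = 241719$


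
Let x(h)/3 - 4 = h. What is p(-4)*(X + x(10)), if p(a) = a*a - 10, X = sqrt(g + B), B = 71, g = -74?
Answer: 252 + 6*I*sqrt(3) ≈ 252.0 + 10.392*I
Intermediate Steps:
x(h) = 12 + 3*h
X = I*sqrt(3) (X = sqrt(-74 + 71) = sqrt(-3) = I*sqrt(3) ≈ 1.732*I)
p(a) = -10 + a**2 (p(a) = a**2 - 10 = -10 + a**2)
p(-4)*(X + x(10)) = (-10 + (-4)**2)*(I*sqrt(3) + (12 + 3*10)) = (-10 + 16)*(I*sqrt(3) + (12 + 30)) = 6*(I*sqrt(3) + 42) = 6*(42 + I*sqrt(3)) = 252 + 6*I*sqrt(3)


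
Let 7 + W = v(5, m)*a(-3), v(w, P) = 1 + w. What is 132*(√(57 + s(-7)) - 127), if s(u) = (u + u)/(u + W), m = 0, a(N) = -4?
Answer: -16764 + 132*√20710/19 ≈ -15764.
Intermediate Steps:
W = -31 (W = -7 + (1 + 5)*(-4) = -7 + 6*(-4) = -7 - 24 = -31)
s(u) = 2*u/(-31 + u) (s(u) = (u + u)/(u - 31) = (2*u)/(-31 + u) = 2*u/(-31 + u))
132*(√(57 + s(-7)) - 127) = 132*(√(57 + 2*(-7)/(-31 - 7)) - 127) = 132*(√(57 + 2*(-7)/(-38)) - 127) = 132*(√(57 + 2*(-7)*(-1/38)) - 127) = 132*(√(57 + 7/19) - 127) = 132*(√(1090/19) - 127) = 132*(√20710/19 - 127) = 132*(-127 + √20710/19) = -16764 + 132*√20710/19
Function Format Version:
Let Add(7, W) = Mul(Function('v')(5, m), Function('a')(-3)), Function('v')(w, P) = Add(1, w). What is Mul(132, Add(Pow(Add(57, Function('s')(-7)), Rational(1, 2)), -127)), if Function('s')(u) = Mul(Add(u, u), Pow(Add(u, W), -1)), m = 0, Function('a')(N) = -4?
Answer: Add(-16764, Mul(Rational(132, 19), Pow(20710, Rational(1, 2)))) ≈ -15764.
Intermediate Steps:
W = -31 (W = Add(-7, Mul(Add(1, 5), -4)) = Add(-7, Mul(6, -4)) = Add(-7, -24) = -31)
Function('s')(u) = Mul(2, u, Pow(Add(-31, u), -1)) (Function('s')(u) = Mul(Add(u, u), Pow(Add(u, -31), -1)) = Mul(Mul(2, u), Pow(Add(-31, u), -1)) = Mul(2, u, Pow(Add(-31, u), -1)))
Mul(132, Add(Pow(Add(57, Function('s')(-7)), Rational(1, 2)), -127)) = Mul(132, Add(Pow(Add(57, Mul(2, -7, Pow(Add(-31, -7), -1))), Rational(1, 2)), -127)) = Mul(132, Add(Pow(Add(57, Mul(2, -7, Pow(-38, -1))), Rational(1, 2)), -127)) = Mul(132, Add(Pow(Add(57, Mul(2, -7, Rational(-1, 38))), Rational(1, 2)), -127)) = Mul(132, Add(Pow(Add(57, Rational(7, 19)), Rational(1, 2)), -127)) = Mul(132, Add(Pow(Rational(1090, 19), Rational(1, 2)), -127)) = Mul(132, Add(Mul(Rational(1, 19), Pow(20710, Rational(1, 2))), -127)) = Mul(132, Add(-127, Mul(Rational(1, 19), Pow(20710, Rational(1, 2))))) = Add(-16764, Mul(Rational(132, 19), Pow(20710, Rational(1, 2))))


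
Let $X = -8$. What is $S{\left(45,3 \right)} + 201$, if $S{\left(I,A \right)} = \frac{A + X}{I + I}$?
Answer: $\frac{3617}{18} \approx 200.94$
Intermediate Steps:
$S{\left(I,A \right)} = \frac{-8 + A}{2 I}$ ($S{\left(I,A \right)} = \frac{A - 8}{I + I} = \frac{-8 + A}{2 I}$)
$S{\left(45,3 \right)} + 201 = \frac{-8 + 3}{2 \cdot 45} + 201 = \frac{1}{2} \cdot \frac{1}{45} \left(-5\right) + 201 = - \frac{1}{18} + 201 = \frac{3617}{18}$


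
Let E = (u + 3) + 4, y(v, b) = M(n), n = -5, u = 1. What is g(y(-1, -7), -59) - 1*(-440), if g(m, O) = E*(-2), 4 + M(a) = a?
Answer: 424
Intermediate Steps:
M(a) = -4 + a
y(v, b) = -9 (y(v, b) = -4 - 5 = -9)
E = 8 (E = (1 + 3) + 4 = 4 + 4 = 8)
g(m, O) = -16 (g(m, O) = 8*(-2) = -16)
g(y(-1, -7), -59) - 1*(-440) = -16 - 1*(-440) = -16 + 440 = 424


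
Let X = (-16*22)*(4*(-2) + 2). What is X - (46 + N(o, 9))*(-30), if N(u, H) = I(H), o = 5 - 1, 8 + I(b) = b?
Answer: 3522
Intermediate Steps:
I(b) = -8 + b
o = 4
N(u, H) = -8 + H
X = 2112 (X = -352*(-8 + 2) = -352*(-6) = 2112)
X - (46 + N(o, 9))*(-30) = 2112 - (46 + (-8 + 9))*(-30) = 2112 - (46 + 1)*(-30) = 2112 - 47*(-30) = 2112 - 1*(-1410) = 2112 + 1410 = 3522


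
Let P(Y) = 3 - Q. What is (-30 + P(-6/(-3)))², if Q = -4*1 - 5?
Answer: 324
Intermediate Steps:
Q = -9 (Q = -4 - 5 = -9)
P(Y) = 12 (P(Y) = 3 - 1*(-9) = 3 + 9 = 12)
(-30 + P(-6/(-3)))² = (-30 + 12)² = (-18)² = 324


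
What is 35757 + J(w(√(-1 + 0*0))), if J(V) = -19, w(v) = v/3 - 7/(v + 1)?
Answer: 35738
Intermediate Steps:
w(v) = -7/(1 + v) + v/3 (w(v) = v*(⅓) - 7/(1 + v) = v/3 - 7/(1 + v) = -7/(1 + v) + v/3)
35757 + J(w(√(-1 + 0*0))) = 35757 - 19 = 35738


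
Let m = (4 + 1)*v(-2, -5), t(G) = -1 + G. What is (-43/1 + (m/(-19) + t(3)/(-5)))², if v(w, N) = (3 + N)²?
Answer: 17833729/9025 ≈ 1976.0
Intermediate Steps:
m = 20 (m = (4 + 1)*(3 - 5)² = 5*(-2)² = 5*4 = 20)
(-43/1 + (m/(-19) + t(3)/(-5)))² = (-43/1 + (20/(-19) + (-1 + 3)/(-5)))² = (-43*1 + (20*(-1/19) + 2*(-⅕)))² = (-43 + (-20/19 - ⅖))² = (-43 - 138/95)² = (-4223/95)² = 17833729/9025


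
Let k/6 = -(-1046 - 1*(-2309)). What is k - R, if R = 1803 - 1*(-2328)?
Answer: -11709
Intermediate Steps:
R = 4131 (R = 1803 + 2328 = 4131)
k = -7578 (k = 6*(-(-1046 - 1*(-2309))) = 6*(-(-1046 + 2309)) = 6*(-1*1263) = 6*(-1263) = -7578)
k - R = -7578 - 1*4131 = -7578 - 4131 = -11709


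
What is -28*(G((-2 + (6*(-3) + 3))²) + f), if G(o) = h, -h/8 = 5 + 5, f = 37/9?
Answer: 19124/9 ≈ 2124.9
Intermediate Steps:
f = 37/9 (f = 37*(⅑) = 37/9 ≈ 4.1111)
h = -80 (h = -8*(5 + 5) = -8*10 = -80)
G(o) = -80
-28*(G((-2 + (6*(-3) + 3))²) + f) = -28*(-80 + 37/9) = -28*(-683/9) = 19124/9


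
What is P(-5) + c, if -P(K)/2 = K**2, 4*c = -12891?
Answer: -13091/4 ≈ -3272.8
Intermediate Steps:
c = -12891/4 (c = (1/4)*(-12891) = -12891/4 ≈ -3222.8)
P(K) = -2*K**2
P(-5) + c = -2*(-5)**2 - 12891/4 = -2*25 - 12891/4 = -50 - 12891/4 = -13091/4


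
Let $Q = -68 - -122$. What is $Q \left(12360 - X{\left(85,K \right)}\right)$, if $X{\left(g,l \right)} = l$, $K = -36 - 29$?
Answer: $670950$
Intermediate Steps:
$K = -65$ ($K = -36 - 29 = -65$)
$Q = 54$ ($Q = -68 + 122 = 54$)
$Q \left(12360 - X{\left(85,K \right)}\right) = 54 \left(12360 - -65\right) = 54 \left(12360 + 65\right) = 54 \cdot 12425 = 670950$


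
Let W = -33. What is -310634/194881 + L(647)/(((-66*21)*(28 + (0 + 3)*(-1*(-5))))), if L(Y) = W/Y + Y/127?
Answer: -760644513962783/477176658115311 ≈ -1.5941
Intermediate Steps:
L(Y) = -33/Y + Y/127
-310634/194881 + L(647)/(((-66*21)*(28 + (0 + 3)*(-1*(-5))))) = -310634/194881 + (-33/647 + (1/127)*647)/(((-66*21)*(28 + (0 + 3)*(-1*(-5))))) = -310634*1/194881 + (-33*1/647 + 647/127)/((-1386*(28 + 3*5))) = -310634/194881 + (-33/647 + 647/127)/((-1386*(28 + 15))) = -310634/194881 + 414418/(82169*((-1386*43))) = -310634/194881 + (414418/82169)/(-59598) = -310634/194881 + (414418/82169)*(-1/59598) = -310634/194881 - 207209/2448554031 = -760644513962783/477176658115311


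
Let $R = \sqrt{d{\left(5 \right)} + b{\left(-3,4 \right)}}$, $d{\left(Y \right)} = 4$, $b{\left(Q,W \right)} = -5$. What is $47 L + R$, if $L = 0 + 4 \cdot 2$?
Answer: $376 + i \approx 376.0 + 1.0 i$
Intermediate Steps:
$L = 8$ ($L = 0 + 8 = 8$)
$R = i$ ($R = \sqrt{4 - 5} = \sqrt{-1} = i \approx 1.0 i$)
$47 L + R = 47 \cdot 8 + i = 376 + i$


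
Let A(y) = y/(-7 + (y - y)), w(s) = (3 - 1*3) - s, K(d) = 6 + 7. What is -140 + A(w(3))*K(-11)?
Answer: -941/7 ≈ -134.43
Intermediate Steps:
K(d) = 13
w(s) = -s (w(s) = (3 - 3) - s = 0 - s = -s)
A(y) = -y/7 (A(y) = y/(-7 + 0) = y/(-7) = -y/7)
-140 + A(w(3))*K(-11) = -140 - (-1)*3/7*13 = -140 - ⅐*(-3)*13 = -140 + (3/7)*13 = -140 + 39/7 = -941/7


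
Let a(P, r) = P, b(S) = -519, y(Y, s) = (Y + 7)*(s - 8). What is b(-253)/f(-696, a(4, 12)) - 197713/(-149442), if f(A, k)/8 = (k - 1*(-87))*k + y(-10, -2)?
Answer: 272815489/235520592 ≈ 1.1583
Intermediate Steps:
y(Y, s) = (-8 + s)*(7 + Y) (y(Y, s) = (7 + Y)*(-8 + s) = (-8 + s)*(7 + Y))
f(A, k) = 240 + 8*k*(87 + k) (f(A, k) = 8*((k - 1*(-87))*k + (-56 - 8*(-10) + 7*(-2) - 10*(-2))) = 8*((k + 87)*k + (-56 + 80 - 14 + 20)) = 8*((87 + k)*k + 30) = 8*(k*(87 + k) + 30) = 8*(30 + k*(87 + k)) = 240 + 8*k*(87 + k))
b(-253)/f(-696, a(4, 12)) - 197713/(-149442) = -519/(240 + 8*4² + 696*4) - 197713/(-149442) = -519/(240 + 8*16 + 2784) - 197713*(-1/149442) = -519/(240 + 128 + 2784) + 197713/149442 = -519/3152 + 197713/149442 = 272815489/235520592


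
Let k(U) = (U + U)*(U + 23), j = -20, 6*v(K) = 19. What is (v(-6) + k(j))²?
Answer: 491401/36 ≈ 13650.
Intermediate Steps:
v(K) = 19/6 (v(K) = (⅙)*19 = 19/6)
k(U) = 2*U*(23 + U) (k(U) = (2*U)*(23 + U) = 2*U*(23 + U))
(v(-6) + k(j))² = (19/6 + 2*(-20)*(23 - 20))² = (19/6 + 2*(-20)*3)² = (19/6 - 120)² = (-701/6)² = 491401/36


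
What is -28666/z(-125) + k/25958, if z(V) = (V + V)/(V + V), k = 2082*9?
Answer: -372046645/12979 ≈ -28665.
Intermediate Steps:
k = 18738
z(V) = 1 (z(V) = (2*V)/((2*V)) = (2*V)*(1/(2*V)) = 1)
-28666/z(-125) + k/25958 = -28666/1 + 18738/25958 = -28666*1 + 18738*(1/25958) = -28666 + 9369/12979 = -372046645/12979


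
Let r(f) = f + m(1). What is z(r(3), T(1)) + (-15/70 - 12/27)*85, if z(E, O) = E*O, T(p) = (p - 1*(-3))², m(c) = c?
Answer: 1009/126 ≈ 8.0079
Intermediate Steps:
T(p) = (3 + p)² (T(p) = (p + 3)² = (3 + p)²)
r(f) = 1 + f (r(f) = f + 1 = 1 + f)
z(r(3), T(1)) + (-15/70 - 12/27)*85 = (1 + 3)*(3 + 1)² + (-15/70 - 12/27)*85 = 4*4² + (-15*1/70 - 12*1/27)*85 = 4*16 + (-3/14 - 4/9)*85 = 64 - 83/126*85 = 64 - 7055/126 = 1009/126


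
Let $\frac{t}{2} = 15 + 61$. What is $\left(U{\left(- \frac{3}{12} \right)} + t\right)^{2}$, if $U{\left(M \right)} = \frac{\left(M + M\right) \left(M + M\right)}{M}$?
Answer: $22801$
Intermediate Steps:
$U{\left(M \right)} = 4 M$ ($U{\left(M \right)} = \frac{2 M 2 M}{M} = \frac{4 M^{2}}{M} = 4 M$)
$t = 152$ ($t = 2 \left(15 + 61\right) = 2 \cdot 76 = 152$)
$\left(U{\left(- \frac{3}{12} \right)} + t\right)^{2} = \left(4 \left(- \frac{3}{12}\right) + 152\right)^{2} = \left(4 \left(\left(-3\right) \frac{1}{12}\right) + 152\right)^{2} = \left(4 \left(- \frac{1}{4}\right) + 152\right)^{2} = \left(-1 + 152\right)^{2} = 151^{2} = 22801$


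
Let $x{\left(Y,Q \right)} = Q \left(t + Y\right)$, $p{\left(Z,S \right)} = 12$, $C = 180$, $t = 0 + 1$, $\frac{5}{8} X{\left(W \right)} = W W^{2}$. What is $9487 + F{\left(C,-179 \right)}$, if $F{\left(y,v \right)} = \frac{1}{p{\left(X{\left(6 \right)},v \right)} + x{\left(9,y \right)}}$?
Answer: $\frac{17190445}{1812} \approx 9487.0$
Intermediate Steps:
$X{\left(W \right)} = \frac{8 W^{3}}{5}$ ($X{\left(W \right)} = \frac{8 W W^{2}}{5} = \frac{8 W^{3}}{5}$)
$t = 1$
$x{\left(Y,Q \right)} = Q \left(1 + Y\right)$
$F{\left(y,v \right)} = \frac{1}{12 + 10 y}$ ($F{\left(y,v \right)} = \frac{1}{12 + y \left(1 + 9\right)} = \frac{1}{12 + y 10} = \frac{1}{12 + 10 y}$)
$9487 + F{\left(C,-179 \right)} = 9487 + \frac{1}{2 \left(6 + 5 \cdot 180\right)} = 9487 + \frac{1}{2 \left(6 + 900\right)} = 9487 + \frac{1}{2 \cdot 906} = 9487 + \frac{1}{2} \cdot \frac{1}{906} = 9487 + \frac{1}{1812} = \frac{17190445}{1812}$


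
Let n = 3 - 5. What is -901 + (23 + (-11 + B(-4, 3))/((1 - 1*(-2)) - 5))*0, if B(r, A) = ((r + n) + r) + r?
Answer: -901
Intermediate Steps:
n = -2
B(r, A) = -2 + 3*r (B(r, A) = ((r - 2) + r) + r = ((-2 + r) + r) + r = (-2 + 2*r) + r = -2 + 3*r)
-901 + (23 + (-11 + B(-4, 3))/((1 - 1*(-2)) - 5))*0 = -901 + (23 + (-11 + (-2 + 3*(-4)))/((1 - 1*(-2)) - 5))*0 = -901 + (23 + (-11 + (-2 - 12))/((1 + 2) - 5))*0 = -901 + (23 + (-11 - 14)/(3 - 5))*0 = -901 + (23 - 25/(-2))*0 = -901 + (23 - 25*(-½))*0 = -901 + (23 + 25/2)*0 = -901 + (71/2)*0 = -901 + 0 = -901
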